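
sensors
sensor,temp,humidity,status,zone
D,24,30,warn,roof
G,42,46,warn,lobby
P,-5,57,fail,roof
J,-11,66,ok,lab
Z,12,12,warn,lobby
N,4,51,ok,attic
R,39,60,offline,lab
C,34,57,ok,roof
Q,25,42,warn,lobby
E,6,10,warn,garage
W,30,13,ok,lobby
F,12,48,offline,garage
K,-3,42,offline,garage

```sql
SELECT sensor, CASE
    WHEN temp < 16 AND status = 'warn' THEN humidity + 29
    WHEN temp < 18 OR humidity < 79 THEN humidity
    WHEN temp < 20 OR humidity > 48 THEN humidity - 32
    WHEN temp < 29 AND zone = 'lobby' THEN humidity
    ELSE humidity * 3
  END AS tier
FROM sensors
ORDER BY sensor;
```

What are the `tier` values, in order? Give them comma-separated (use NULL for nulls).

57, 30, 39, 48, 46, 66, 42, 51, 57, 42, 60, 13, 41

sensor=C: temp < 18 OR humidity < 79 → 57
sensor=D: temp < 18 OR humidity < 79 → 30
sensor=E: temp < 16 AND status = 'warn' → 39
sensor=F: temp < 18 OR humidity < 79 → 48
sensor=G: temp < 18 OR humidity < 79 → 46
sensor=J: temp < 18 OR humidity < 79 → 66
sensor=K: temp < 18 OR humidity < 79 → 42
sensor=N: temp < 18 OR humidity < 79 → 51
sensor=P: temp < 18 OR humidity < 79 → 57
sensor=Q: temp < 18 OR humidity < 79 → 42
sensor=R: temp < 18 OR humidity < 79 → 60
sensor=W: temp < 18 OR humidity < 79 → 13
sensor=Z: temp < 16 AND status = 'warn' → 41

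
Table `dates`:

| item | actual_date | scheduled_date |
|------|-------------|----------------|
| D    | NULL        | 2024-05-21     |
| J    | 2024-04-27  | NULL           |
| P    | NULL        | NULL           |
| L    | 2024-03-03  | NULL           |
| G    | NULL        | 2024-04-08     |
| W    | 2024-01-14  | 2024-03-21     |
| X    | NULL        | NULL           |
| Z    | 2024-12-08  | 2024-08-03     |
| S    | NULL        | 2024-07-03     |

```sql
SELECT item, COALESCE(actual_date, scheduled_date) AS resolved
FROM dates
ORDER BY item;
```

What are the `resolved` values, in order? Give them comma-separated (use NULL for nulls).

item=D: actual_date=NULL, scheduled_date=2024-05-21 → 2024-05-21
item=G: actual_date=NULL, scheduled_date=2024-04-08 → 2024-04-08
item=J: actual_date=2024-04-27 → 2024-04-27
item=L: actual_date=2024-03-03 → 2024-03-03
item=P: actual_date=NULL, scheduled_date=NULL (all NULL) → NULL
item=S: actual_date=NULL, scheduled_date=2024-07-03 → 2024-07-03
item=W: actual_date=2024-01-14 → 2024-01-14
item=X: actual_date=NULL, scheduled_date=NULL (all NULL) → NULL
item=Z: actual_date=2024-12-08 → 2024-12-08

2024-05-21, 2024-04-08, 2024-04-27, 2024-03-03, NULL, 2024-07-03, 2024-01-14, NULL, 2024-12-08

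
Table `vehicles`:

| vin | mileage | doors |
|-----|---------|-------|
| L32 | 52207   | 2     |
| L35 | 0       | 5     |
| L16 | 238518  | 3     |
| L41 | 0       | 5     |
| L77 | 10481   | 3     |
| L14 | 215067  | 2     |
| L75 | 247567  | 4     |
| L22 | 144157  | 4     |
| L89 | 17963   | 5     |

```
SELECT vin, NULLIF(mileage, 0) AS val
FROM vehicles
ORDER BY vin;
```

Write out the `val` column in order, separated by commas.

215067, 238518, 144157, 52207, NULL, NULL, 247567, 10481, 17963

vin=L14: mileage=215067 vs 0: differ → 215067
vin=L16: mileage=238518 vs 0: differ → 238518
vin=L22: mileage=144157 vs 0: differ → 144157
vin=L32: mileage=52207 vs 0: differ → 52207
vin=L35: mileage=0 vs 0: equal → NULL
vin=L41: mileage=0 vs 0: equal → NULL
vin=L75: mileage=247567 vs 0: differ → 247567
vin=L77: mileage=10481 vs 0: differ → 10481
vin=L89: mileage=17963 vs 0: differ → 17963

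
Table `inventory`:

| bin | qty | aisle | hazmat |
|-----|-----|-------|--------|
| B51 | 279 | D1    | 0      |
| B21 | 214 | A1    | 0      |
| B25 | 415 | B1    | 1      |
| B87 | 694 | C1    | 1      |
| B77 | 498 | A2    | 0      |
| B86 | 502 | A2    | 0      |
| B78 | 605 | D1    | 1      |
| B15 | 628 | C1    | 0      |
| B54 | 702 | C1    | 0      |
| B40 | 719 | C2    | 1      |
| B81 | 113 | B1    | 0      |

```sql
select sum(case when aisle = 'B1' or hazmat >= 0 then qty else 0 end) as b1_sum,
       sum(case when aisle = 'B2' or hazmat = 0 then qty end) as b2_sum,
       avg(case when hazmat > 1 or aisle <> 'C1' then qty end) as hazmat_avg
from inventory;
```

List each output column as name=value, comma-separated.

b1_sum=5369, b2_sum=2936, hazmat_avg=418.125

[b1_sum: aisle = 'B1' or hazmat >= 0]
bin=B51: ✓ → 279
bin=B21: ✓ → 214
bin=B25: ✓ → 415
bin=B87: ✓ → 694
bin=B77: ✓ → 498
bin=B86: ✓ → 502
bin=B78: ✓ → 605
bin=B15: ✓ → 628
bin=B54: ✓ → 702
bin=B40: ✓ → 719
bin=B81: ✓ → 113
b1_sum = 279 + 214 + 415 + 694 + 498 + 502 + 605 + 628 + 702 + 719 + 113 = 5369
—
[b2_sum: aisle = 'B2' or hazmat = 0]
bin=B51: ✓ → 279
bin=B21: ✓ → 214
bin=B25: ✗
bin=B87: ✗
bin=B77: ✓ → 498
bin=B86: ✓ → 502
bin=B78: ✗
bin=B15: ✓ → 628
bin=B54: ✓ → 702
bin=B40: ✗
bin=B81: ✓ → 113
b2_sum = 279 + 214 + 498 + 502 + 628 + 702 + 113 = 2936
—
[hazmat_avg: hazmat > 1 or aisle <> 'C1']
bin=B51: ✓ → 279
bin=B21: ✓ → 214
bin=B25: ✓ → 415
bin=B87: ✗
bin=B77: ✓ → 498
bin=B86: ✓ → 502
bin=B78: ✓ → 605
bin=B15: ✗
bin=B54: ✗
bin=B40: ✓ → 719
bin=B81: ✓ → 113
hazmat_avg = (279 + 214 + 415 + 498 + 502 + 605 + 719 + 113) / 8 = 418.125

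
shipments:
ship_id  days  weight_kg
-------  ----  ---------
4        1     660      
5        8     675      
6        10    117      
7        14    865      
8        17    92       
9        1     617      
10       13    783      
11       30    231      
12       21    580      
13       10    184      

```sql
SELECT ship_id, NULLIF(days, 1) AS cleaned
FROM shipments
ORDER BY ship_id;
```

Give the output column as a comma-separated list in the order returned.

ship_id=4: days=1 vs 1: equal → NULL
ship_id=5: days=8 vs 1: differ → 8
ship_id=6: days=10 vs 1: differ → 10
ship_id=7: days=14 vs 1: differ → 14
ship_id=8: days=17 vs 1: differ → 17
ship_id=9: days=1 vs 1: equal → NULL
ship_id=10: days=13 vs 1: differ → 13
ship_id=11: days=30 vs 1: differ → 30
ship_id=12: days=21 vs 1: differ → 21
ship_id=13: days=10 vs 1: differ → 10

NULL, 8, 10, 14, 17, NULL, 13, 30, 21, 10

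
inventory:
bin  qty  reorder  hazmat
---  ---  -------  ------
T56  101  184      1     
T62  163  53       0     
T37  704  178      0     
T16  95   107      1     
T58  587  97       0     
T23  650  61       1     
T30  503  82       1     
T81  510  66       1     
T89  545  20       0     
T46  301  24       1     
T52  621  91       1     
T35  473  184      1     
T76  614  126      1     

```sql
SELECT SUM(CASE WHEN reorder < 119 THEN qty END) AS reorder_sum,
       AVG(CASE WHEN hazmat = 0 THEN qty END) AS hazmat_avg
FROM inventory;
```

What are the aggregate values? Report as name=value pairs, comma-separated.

reorder_sum=3975, hazmat_avg=499.75

[reorder_sum: reorder < 119]
bin=T56: ✗
bin=T62: ✓ → 163
bin=T37: ✗
bin=T16: ✓ → 95
bin=T58: ✓ → 587
bin=T23: ✓ → 650
bin=T30: ✓ → 503
bin=T81: ✓ → 510
bin=T89: ✓ → 545
bin=T46: ✓ → 301
bin=T52: ✓ → 621
bin=T35: ✗
bin=T76: ✗
reorder_sum = 163 + 95 + 587 + 650 + 503 + 510 + 545 + 301 + 621 = 3975
—
[hazmat_avg: hazmat = 0]
bin=T56: ✗
bin=T62: ✓ → 163
bin=T37: ✓ → 704
bin=T16: ✗
bin=T58: ✓ → 587
bin=T23: ✗
bin=T30: ✗
bin=T81: ✗
bin=T89: ✓ → 545
bin=T46: ✗
bin=T52: ✗
bin=T35: ✗
bin=T76: ✗
hazmat_avg = (163 + 704 + 587 + 545) / 4 = 499.75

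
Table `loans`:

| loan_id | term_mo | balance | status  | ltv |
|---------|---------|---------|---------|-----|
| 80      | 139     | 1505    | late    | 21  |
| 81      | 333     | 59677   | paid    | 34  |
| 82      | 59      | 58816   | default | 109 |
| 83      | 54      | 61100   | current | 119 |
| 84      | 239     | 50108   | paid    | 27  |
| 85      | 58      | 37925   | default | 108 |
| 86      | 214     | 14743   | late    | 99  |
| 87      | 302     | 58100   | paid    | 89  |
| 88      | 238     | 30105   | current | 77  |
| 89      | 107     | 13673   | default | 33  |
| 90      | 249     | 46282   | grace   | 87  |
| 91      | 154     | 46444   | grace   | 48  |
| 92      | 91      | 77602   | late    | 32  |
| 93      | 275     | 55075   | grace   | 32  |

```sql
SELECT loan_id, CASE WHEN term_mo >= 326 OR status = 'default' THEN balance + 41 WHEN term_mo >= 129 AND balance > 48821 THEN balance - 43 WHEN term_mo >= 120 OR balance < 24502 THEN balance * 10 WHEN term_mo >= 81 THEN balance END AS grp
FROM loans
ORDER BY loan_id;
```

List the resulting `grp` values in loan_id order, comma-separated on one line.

loan_id=80: term_mo >= 120 OR balance < 24502 → 15050
loan_id=81: term_mo >= 326 OR status = 'default' → 59718
loan_id=82: term_mo >= 326 OR status = 'default' → 58857
loan_id=83: (no match → NULL) → NULL
loan_id=84: term_mo >= 129 AND balance > 48821 → 50065
loan_id=85: term_mo >= 326 OR status = 'default' → 37966
loan_id=86: term_mo >= 120 OR balance < 24502 → 147430
loan_id=87: term_mo >= 129 AND balance > 48821 → 58057
loan_id=88: term_mo >= 120 OR balance < 24502 → 301050
loan_id=89: term_mo >= 326 OR status = 'default' → 13714
loan_id=90: term_mo >= 120 OR balance < 24502 → 462820
loan_id=91: term_mo >= 120 OR balance < 24502 → 464440
loan_id=92: term_mo >= 81 → 77602
loan_id=93: term_mo >= 129 AND balance > 48821 → 55032

15050, 59718, 58857, NULL, 50065, 37966, 147430, 58057, 301050, 13714, 462820, 464440, 77602, 55032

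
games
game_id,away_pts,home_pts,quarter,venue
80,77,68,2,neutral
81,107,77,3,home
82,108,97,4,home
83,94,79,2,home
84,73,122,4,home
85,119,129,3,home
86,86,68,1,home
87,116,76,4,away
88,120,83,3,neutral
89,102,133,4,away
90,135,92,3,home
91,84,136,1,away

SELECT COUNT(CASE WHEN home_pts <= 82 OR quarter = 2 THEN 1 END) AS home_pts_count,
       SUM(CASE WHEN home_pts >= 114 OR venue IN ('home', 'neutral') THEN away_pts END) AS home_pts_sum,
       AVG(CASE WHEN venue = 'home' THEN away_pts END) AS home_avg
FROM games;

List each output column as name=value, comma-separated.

[home_pts_count: home_pts <= 82 OR quarter = 2]
game_id=80: ✓ → 1
game_id=81: ✓ → 1
game_id=82: ✗
game_id=83: ✓ → 1
game_id=84: ✗
game_id=85: ✗
game_id=86: ✓ → 1
game_id=87: ✓ → 1
game_id=88: ✗
game_id=89: ✗
game_id=90: ✗
game_id=91: ✗
home_pts_count = COUNT(1, 1, 1, 1, 1) = 5
—
[home_pts_sum: home_pts >= 114 OR venue IN ('home', 'neutral')]
game_id=80: ✓ → 77
game_id=81: ✓ → 107
game_id=82: ✓ → 108
game_id=83: ✓ → 94
game_id=84: ✓ → 73
game_id=85: ✓ → 119
game_id=86: ✓ → 86
game_id=87: ✗
game_id=88: ✓ → 120
game_id=89: ✓ → 102
game_id=90: ✓ → 135
game_id=91: ✓ → 84
home_pts_sum = 77 + 107 + 108 + 94 + 73 + 119 + 86 + 120 + 102 + 135 + 84 = 1105
—
[home_avg: venue = 'home']
game_id=80: ✗
game_id=81: ✓ → 107
game_id=82: ✓ → 108
game_id=83: ✓ → 94
game_id=84: ✓ → 73
game_id=85: ✓ → 119
game_id=86: ✓ → 86
game_id=87: ✗
game_id=88: ✗
game_id=89: ✗
game_id=90: ✓ → 135
game_id=91: ✗
home_avg = (107 + 108 + 94 + 73 + 119 + 86 + 135) / 7 = 103.1428571429

home_pts_count=5, home_pts_sum=1105, home_avg=103.1428571429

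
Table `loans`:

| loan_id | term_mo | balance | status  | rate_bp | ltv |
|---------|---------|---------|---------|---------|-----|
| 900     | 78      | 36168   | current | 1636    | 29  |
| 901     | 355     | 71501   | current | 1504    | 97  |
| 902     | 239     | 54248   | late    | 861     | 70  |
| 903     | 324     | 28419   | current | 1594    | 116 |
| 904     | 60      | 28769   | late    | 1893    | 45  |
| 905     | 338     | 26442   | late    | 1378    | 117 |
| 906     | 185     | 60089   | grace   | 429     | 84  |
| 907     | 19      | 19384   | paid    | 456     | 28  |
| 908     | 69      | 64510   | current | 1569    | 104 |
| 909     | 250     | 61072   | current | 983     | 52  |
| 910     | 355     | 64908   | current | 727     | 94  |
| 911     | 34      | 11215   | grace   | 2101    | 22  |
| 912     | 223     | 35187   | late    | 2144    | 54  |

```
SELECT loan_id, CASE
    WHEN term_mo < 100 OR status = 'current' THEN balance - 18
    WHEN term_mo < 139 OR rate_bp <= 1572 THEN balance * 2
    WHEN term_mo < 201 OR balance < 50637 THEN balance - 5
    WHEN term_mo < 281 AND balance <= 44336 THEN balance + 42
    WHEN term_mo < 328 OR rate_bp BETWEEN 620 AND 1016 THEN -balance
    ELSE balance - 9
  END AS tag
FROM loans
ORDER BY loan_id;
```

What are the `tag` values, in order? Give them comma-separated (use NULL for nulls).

36150, 71483, 108496, 28401, 28751, 52884, 120178, 19366, 64492, 61054, 64890, 11197, 35182

loan_id=900: term_mo < 100 OR status = 'current' → 36150
loan_id=901: term_mo < 100 OR status = 'current' → 71483
loan_id=902: term_mo < 139 OR rate_bp <= 1572 → 108496
loan_id=903: term_mo < 100 OR status = 'current' → 28401
loan_id=904: term_mo < 100 OR status = 'current' → 28751
loan_id=905: term_mo < 139 OR rate_bp <= 1572 → 52884
loan_id=906: term_mo < 139 OR rate_bp <= 1572 → 120178
loan_id=907: term_mo < 100 OR status = 'current' → 19366
loan_id=908: term_mo < 100 OR status = 'current' → 64492
loan_id=909: term_mo < 100 OR status = 'current' → 61054
loan_id=910: term_mo < 100 OR status = 'current' → 64890
loan_id=911: term_mo < 100 OR status = 'current' → 11197
loan_id=912: term_mo < 201 OR balance < 50637 → 35182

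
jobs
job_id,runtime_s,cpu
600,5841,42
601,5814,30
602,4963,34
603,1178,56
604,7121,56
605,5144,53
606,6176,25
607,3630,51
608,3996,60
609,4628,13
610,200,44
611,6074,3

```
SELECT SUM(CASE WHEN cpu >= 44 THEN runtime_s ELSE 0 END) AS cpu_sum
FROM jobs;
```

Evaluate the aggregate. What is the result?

21269

job_id=600: ✗
job_id=601: ✗
job_id=602: ✗
job_id=603: ✓ → 1178
job_id=604: ✓ → 7121
job_id=605: ✓ → 5144
job_id=606: ✗
job_id=607: ✓ → 3630
job_id=608: ✓ → 3996
job_id=609: ✗
job_id=610: ✓ → 200
job_id=611: ✗
cpu_sum = 1178 + 7121 + 5144 + 3630 + 3996 + 200 = 21269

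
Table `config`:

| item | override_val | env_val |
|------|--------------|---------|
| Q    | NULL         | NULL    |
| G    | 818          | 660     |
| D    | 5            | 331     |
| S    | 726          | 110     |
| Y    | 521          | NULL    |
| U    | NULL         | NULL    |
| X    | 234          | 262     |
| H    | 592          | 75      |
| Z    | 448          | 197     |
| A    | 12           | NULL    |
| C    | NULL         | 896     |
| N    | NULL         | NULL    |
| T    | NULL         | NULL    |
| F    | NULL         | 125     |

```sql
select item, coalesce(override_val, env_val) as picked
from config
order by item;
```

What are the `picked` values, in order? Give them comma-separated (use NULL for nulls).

12, 896, 5, 125, 818, 592, NULL, NULL, 726, NULL, NULL, 234, 521, 448

item=A: override_val=12 → 12
item=C: override_val=NULL, env_val=896 → 896
item=D: override_val=5 → 5
item=F: override_val=NULL, env_val=125 → 125
item=G: override_val=818 → 818
item=H: override_val=592 → 592
item=N: override_val=NULL, env_val=NULL (all NULL) → NULL
item=Q: override_val=NULL, env_val=NULL (all NULL) → NULL
item=S: override_val=726 → 726
item=T: override_val=NULL, env_val=NULL (all NULL) → NULL
item=U: override_val=NULL, env_val=NULL (all NULL) → NULL
item=X: override_val=234 → 234
item=Y: override_val=521 → 521
item=Z: override_val=448 → 448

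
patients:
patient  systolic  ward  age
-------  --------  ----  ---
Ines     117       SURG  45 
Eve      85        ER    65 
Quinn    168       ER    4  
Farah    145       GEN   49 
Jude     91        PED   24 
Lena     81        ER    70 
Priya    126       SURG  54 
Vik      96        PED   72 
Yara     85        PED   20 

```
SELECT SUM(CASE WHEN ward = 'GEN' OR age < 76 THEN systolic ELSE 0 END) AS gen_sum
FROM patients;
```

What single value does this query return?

994

patient=Ines: ✓ → 117
patient=Eve: ✓ → 85
patient=Quinn: ✓ → 168
patient=Farah: ✓ → 145
patient=Jude: ✓ → 91
patient=Lena: ✓ → 81
patient=Priya: ✓ → 126
patient=Vik: ✓ → 96
patient=Yara: ✓ → 85
gen_sum = 117 + 85 + 168 + 145 + 91 + 81 + 126 + 96 + 85 = 994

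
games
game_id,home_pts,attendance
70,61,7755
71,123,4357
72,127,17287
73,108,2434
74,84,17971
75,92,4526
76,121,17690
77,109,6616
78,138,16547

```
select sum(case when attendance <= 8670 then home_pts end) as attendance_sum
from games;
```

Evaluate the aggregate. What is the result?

493

game_id=70: ✓ → 61
game_id=71: ✓ → 123
game_id=72: ✗
game_id=73: ✓ → 108
game_id=74: ✗
game_id=75: ✓ → 92
game_id=76: ✗
game_id=77: ✓ → 109
game_id=78: ✗
attendance_sum = 61 + 123 + 108 + 92 + 109 = 493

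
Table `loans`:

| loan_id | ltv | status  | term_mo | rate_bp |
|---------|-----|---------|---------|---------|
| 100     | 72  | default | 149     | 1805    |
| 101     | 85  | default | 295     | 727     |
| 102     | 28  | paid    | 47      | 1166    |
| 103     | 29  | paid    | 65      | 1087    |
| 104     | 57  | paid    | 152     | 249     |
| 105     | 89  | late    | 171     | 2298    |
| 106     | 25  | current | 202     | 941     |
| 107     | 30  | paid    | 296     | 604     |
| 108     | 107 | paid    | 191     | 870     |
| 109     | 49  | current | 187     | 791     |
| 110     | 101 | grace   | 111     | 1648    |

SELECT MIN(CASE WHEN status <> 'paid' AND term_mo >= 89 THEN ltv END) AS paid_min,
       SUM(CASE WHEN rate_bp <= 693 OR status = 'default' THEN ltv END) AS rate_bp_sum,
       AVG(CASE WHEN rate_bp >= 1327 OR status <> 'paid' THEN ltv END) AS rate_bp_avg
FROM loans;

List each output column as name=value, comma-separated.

paid_min=25, rate_bp_sum=244, rate_bp_avg=70.1666666667

[paid_min: status <> 'paid' AND term_mo >= 89]
loan_id=100: ✓ → 72
loan_id=101: ✓ → 85
loan_id=102: ✗
loan_id=103: ✗
loan_id=104: ✗
loan_id=105: ✓ → 89
loan_id=106: ✓ → 25
loan_id=107: ✗
loan_id=108: ✗
loan_id=109: ✓ → 49
loan_id=110: ✓ → 101
paid_min = MIN(72, 85, 89, 25, 49, 101) = 25
—
[rate_bp_sum: rate_bp <= 693 OR status = 'default']
loan_id=100: ✓ → 72
loan_id=101: ✓ → 85
loan_id=102: ✗
loan_id=103: ✗
loan_id=104: ✓ → 57
loan_id=105: ✗
loan_id=106: ✗
loan_id=107: ✓ → 30
loan_id=108: ✗
loan_id=109: ✗
loan_id=110: ✗
rate_bp_sum = 72 + 85 + 57 + 30 = 244
—
[rate_bp_avg: rate_bp >= 1327 OR status <> 'paid']
loan_id=100: ✓ → 72
loan_id=101: ✓ → 85
loan_id=102: ✗
loan_id=103: ✗
loan_id=104: ✗
loan_id=105: ✓ → 89
loan_id=106: ✓ → 25
loan_id=107: ✗
loan_id=108: ✗
loan_id=109: ✓ → 49
loan_id=110: ✓ → 101
rate_bp_avg = (72 + 85 + 89 + 25 + 49 + 101) / 6 = 70.1666666667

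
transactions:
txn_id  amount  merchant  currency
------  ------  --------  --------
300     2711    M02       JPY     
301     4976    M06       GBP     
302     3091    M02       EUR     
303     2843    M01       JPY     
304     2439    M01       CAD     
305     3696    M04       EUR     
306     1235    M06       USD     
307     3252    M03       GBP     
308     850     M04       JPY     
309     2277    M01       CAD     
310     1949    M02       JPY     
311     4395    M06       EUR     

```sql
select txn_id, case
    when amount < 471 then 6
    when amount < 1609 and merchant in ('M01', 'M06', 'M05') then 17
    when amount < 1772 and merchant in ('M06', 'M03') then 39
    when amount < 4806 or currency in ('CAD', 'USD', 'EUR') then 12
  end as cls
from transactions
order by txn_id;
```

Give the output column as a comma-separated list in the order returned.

12, NULL, 12, 12, 12, 12, 17, 12, 12, 12, 12, 12

txn_id=300: amount < 4806 or currency in ('CAD', 'USD', 'EUR') → 12
txn_id=301: (no match → NULL) → NULL
txn_id=302: amount < 4806 or currency in ('CAD', 'USD', 'EUR') → 12
txn_id=303: amount < 4806 or currency in ('CAD', 'USD', 'EUR') → 12
txn_id=304: amount < 4806 or currency in ('CAD', 'USD', 'EUR') → 12
txn_id=305: amount < 4806 or currency in ('CAD', 'USD', 'EUR') → 12
txn_id=306: amount < 1609 and merchant in ('M01', 'M06', 'M05') → 17
txn_id=307: amount < 4806 or currency in ('CAD', 'USD', 'EUR') → 12
txn_id=308: amount < 4806 or currency in ('CAD', 'USD', 'EUR') → 12
txn_id=309: amount < 4806 or currency in ('CAD', 'USD', 'EUR') → 12
txn_id=310: amount < 4806 or currency in ('CAD', 'USD', 'EUR') → 12
txn_id=311: amount < 4806 or currency in ('CAD', 'USD', 'EUR') → 12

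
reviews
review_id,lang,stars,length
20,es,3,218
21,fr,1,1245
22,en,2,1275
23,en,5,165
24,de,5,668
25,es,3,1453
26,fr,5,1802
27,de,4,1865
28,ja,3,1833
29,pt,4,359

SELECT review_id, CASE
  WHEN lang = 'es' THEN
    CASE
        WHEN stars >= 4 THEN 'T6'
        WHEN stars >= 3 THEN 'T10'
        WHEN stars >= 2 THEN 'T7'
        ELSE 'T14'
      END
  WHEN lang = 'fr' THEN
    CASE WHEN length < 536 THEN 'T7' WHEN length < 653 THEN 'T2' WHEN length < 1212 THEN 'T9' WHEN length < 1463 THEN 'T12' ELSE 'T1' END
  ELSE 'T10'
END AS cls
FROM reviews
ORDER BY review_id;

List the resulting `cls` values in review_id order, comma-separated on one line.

T10, T12, T10, T10, T10, T10, T1, T10, T10, T10

review_id=20: lang='es' → inner[stars >= 3] → T10
review_id=21: lang='fr' → inner[length < 1463] → T12
review_id=22: lang='en' → outer ELSE → T10
review_id=23: lang='en' → outer ELSE → T10
review_id=24: lang='de' → outer ELSE → T10
review_id=25: lang='es' → inner[stars >= 3] → T10
review_id=26: lang='fr' → inner[ELSE] → T1
review_id=27: lang='de' → outer ELSE → T10
review_id=28: lang='ja' → outer ELSE → T10
review_id=29: lang='pt' → outer ELSE → T10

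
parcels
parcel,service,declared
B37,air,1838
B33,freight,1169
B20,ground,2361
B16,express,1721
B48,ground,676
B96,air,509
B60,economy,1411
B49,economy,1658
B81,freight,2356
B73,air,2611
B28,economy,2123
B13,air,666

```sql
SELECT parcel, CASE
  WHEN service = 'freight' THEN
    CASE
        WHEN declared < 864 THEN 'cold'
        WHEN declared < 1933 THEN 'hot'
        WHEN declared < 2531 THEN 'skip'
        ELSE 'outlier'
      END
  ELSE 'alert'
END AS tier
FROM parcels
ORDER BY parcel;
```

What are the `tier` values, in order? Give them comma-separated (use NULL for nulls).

alert, alert, alert, alert, hot, alert, alert, alert, alert, alert, skip, alert

parcel=B13: service='air' → outer ELSE → alert
parcel=B16: service='express' → outer ELSE → alert
parcel=B20: service='ground' → outer ELSE → alert
parcel=B28: service='economy' → outer ELSE → alert
parcel=B33: service='freight' → inner[declared < 1933] → hot
parcel=B37: service='air' → outer ELSE → alert
parcel=B48: service='ground' → outer ELSE → alert
parcel=B49: service='economy' → outer ELSE → alert
parcel=B60: service='economy' → outer ELSE → alert
parcel=B73: service='air' → outer ELSE → alert
parcel=B81: service='freight' → inner[declared < 2531] → skip
parcel=B96: service='air' → outer ELSE → alert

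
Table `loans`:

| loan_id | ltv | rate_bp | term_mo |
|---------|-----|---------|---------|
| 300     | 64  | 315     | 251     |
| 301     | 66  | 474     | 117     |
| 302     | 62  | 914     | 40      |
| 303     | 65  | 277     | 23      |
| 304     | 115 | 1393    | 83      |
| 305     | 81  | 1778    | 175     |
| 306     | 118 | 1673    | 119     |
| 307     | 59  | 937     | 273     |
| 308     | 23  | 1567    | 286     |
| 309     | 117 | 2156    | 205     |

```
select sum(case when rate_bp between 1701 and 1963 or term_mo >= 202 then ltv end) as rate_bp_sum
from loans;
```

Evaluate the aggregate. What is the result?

loan_id=300: ✓ → 64
loan_id=301: ✗
loan_id=302: ✗
loan_id=303: ✗
loan_id=304: ✗
loan_id=305: ✓ → 81
loan_id=306: ✗
loan_id=307: ✓ → 59
loan_id=308: ✓ → 23
loan_id=309: ✓ → 117
rate_bp_sum = 64 + 81 + 59 + 23 + 117 = 344

344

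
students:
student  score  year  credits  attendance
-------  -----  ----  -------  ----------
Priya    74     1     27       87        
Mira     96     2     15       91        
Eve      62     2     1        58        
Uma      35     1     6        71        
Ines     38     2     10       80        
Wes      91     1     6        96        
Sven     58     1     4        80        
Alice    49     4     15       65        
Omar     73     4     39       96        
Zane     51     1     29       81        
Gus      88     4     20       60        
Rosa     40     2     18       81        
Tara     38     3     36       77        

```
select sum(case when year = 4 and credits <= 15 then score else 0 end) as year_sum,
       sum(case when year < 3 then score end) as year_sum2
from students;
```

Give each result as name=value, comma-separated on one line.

year_sum=49, year_sum2=545

[year_sum: year = 4 and credits <= 15]
student=Priya: ✗
student=Mira: ✗
student=Eve: ✗
student=Uma: ✗
student=Ines: ✗
student=Wes: ✗
student=Sven: ✗
student=Alice: ✓ → 49
student=Omar: ✗
student=Zane: ✗
student=Gus: ✗
student=Rosa: ✗
student=Tara: ✗
year_sum = 49
—
[year_sum2: year < 3]
student=Priya: ✓ → 74
student=Mira: ✓ → 96
student=Eve: ✓ → 62
student=Uma: ✓ → 35
student=Ines: ✓ → 38
student=Wes: ✓ → 91
student=Sven: ✓ → 58
student=Alice: ✗
student=Omar: ✗
student=Zane: ✓ → 51
student=Gus: ✗
student=Rosa: ✓ → 40
student=Tara: ✗
year_sum2 = 74 + 96 + 62 + 35 + 38 + 91 + 58 + 51 + 40 = 545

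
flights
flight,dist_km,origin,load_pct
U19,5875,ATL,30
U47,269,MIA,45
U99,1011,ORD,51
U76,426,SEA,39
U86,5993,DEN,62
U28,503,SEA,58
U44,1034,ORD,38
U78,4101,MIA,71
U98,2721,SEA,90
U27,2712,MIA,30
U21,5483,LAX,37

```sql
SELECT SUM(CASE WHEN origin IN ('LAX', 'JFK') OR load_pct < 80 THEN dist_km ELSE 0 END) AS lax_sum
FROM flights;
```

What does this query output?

flight=U19: ✓ → 5875
flight=U47: ✓ → 269
flight=U99: ✓ → 1011
flight=U76: ✓ → 426
flight=U86: ✓ → 5993
flight=U28: ✓ → 503
flight=U44: ✓ → 1034
flight=U78: ✓ → 4101
flight=U98: ✗
flight=U27: ✓ → 2712
flight=U21: ✓ → 5483
lax_sum = 5875 + 269 + 1011 + 426 + 5993 + 503 + 1034 + 4101 + 2712 + 5483 = 27407

27407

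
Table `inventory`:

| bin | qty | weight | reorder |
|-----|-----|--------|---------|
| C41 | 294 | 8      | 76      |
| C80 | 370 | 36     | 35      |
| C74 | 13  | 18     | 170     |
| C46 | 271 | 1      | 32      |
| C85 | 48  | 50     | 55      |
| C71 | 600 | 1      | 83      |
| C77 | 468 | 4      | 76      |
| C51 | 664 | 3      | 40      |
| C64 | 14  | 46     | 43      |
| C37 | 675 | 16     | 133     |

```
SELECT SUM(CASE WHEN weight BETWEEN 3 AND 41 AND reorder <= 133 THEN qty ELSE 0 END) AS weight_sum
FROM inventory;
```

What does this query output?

bin=C41: ✓ → 294
bin=C80: ✓ → 370
bin=C74: ✗
bin=C46: ✗
bin=C85: ✗
bin=C71: ✗
bin=C77: ✓ → 468
bin=C51: ✓ → 664
bin=C64: ✗
bin=C37: ✓ → 675
weight_sum = 294 + 370 + 468 + 664 + 675 = 2471

2471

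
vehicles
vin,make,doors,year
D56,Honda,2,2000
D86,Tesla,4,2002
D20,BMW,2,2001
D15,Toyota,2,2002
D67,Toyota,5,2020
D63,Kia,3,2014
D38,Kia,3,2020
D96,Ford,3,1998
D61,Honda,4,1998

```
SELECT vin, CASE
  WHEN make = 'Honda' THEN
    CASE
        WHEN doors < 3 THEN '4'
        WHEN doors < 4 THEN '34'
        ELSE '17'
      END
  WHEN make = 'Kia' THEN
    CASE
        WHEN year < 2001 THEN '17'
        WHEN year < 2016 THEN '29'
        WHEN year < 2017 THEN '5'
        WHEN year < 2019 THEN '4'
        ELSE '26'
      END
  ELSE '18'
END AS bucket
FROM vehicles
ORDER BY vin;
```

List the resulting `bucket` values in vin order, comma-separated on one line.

18, 18, 26, 4, 17, 29, 18, 18, 18

vin=D15: make='Toyota' → outer ELSE → 18
vin=D20: make='BMW' → outer ELSE → 18
vin=D38: make='Kia' → inner[ELSE] → 26
vin=D56: make='Honda' → inner[doors < 3] → 4
vin=D61: make='Honda' → inner[ELSE] → 17
vin=D63: make='Kia' → inner[year < 2016] → 29
vin=D67: make='Toyota' → outer ELSE → 18
vin=D86: make='Tesla' → outer ELSE → 18
vin=D96: make='Ford' → outer ELSE → 18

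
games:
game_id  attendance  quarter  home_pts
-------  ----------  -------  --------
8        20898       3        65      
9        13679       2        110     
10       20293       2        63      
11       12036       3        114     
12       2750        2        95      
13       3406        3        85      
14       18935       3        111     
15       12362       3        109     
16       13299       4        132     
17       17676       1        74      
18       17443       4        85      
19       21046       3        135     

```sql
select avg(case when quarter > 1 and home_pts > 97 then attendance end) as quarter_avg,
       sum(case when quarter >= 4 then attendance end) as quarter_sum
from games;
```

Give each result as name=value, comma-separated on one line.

[quarter_avg: quarter > 1 and home_pts > 97]
game_id=8: ✗
game_id=9: ✓ → 13679
game_id=10: ✗
game_id=11: ✓ → 12036
game_id=12: ✗
game_id=13: ✗
game_id=14: ✓ → 18935
game_id=15: ✓ → 12362
game_id=16: ✓ → 13299
game_id=17: ✗
game_id=18: ✗
game_id=19: ✓ → 21046
quarter_avg = (13679 + 12036 + 18935 + 12362 + 13299 + 21046) / 6 = 15226.1666666667
—
[quarter_sum: quarter >= 4]
game_id=8: ✗
game_id=9: ✗
game_id=10: ✗
game_id=11: ✗
game_id=12: ✗
game_id=13: ✗
game_id=14: ✗
game_id=15: ✗
game_id=16: ✓ → 13299
game_id=17: ✗
game_id=18: ✓ → 17443
game_id=19: ✗
quarter_sum = 13299 + 17443 = 30742

quarter_avg=15226.1666666667, quarter_sum=30742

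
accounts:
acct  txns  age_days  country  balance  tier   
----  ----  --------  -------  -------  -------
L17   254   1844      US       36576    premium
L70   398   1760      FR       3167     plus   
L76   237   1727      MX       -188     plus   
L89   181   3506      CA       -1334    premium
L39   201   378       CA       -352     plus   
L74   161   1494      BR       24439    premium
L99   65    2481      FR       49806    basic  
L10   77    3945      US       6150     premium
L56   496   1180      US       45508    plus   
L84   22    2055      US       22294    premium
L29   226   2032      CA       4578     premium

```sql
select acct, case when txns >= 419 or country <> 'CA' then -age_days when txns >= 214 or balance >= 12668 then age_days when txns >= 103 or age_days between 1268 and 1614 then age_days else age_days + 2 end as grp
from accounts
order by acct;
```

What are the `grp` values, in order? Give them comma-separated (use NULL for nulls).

-3945, -1844, 2032, 378, -1180, -1760, -1494, -1727, -2055, 3506, -2481

acct=L10: txns >= 419 or country <> 'CA' → -3945
acct=L17: txns >= 419 or country <> 'CA' → -1844
acct=L29: txns >= 214 or balance >= 12668 → 2032
acct=L39: txns >= 103 or age_days between 1268 and 1614 → 378
acct=L56: txns >= 419 or country <> 'CA' → -1180
acct=L70: txns >= 419 or country <> 'CA' → -1760
acct=L74: txns >= 419 or country <> 'CA' → -1494
acct=L76: txns >= 419 or country <> 'CA' → -1727
acct=L84: txns >= 419 or country <> 'CA' → -2055
acct=L89: txns >= 103 or age_days between 1268 and 1614 → 3506
acct=L99: txns >= 419 or country <> 'CA' → -2481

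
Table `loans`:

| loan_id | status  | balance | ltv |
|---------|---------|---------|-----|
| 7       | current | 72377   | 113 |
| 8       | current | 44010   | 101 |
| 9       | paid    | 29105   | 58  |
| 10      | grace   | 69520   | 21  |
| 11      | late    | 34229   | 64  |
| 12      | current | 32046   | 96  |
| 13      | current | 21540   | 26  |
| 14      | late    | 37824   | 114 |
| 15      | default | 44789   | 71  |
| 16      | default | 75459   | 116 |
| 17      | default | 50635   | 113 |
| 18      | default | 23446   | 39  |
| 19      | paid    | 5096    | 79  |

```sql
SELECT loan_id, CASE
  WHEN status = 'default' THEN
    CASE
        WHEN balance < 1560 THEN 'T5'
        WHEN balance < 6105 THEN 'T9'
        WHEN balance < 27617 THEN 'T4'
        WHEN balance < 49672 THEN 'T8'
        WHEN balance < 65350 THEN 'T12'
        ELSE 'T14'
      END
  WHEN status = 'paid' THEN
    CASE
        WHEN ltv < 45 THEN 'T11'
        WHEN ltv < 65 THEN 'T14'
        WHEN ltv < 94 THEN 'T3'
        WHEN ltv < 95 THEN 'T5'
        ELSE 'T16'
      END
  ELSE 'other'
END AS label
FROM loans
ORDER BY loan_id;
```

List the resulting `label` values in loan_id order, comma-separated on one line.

other, other, T14, other, other, other, other, other, T8, T14, T12, T4, T3

loan_id=7: status='current' → outer ELSE → other
loan_id=8: status='current' → outer ELSE → other
loan_id=9: status='paid' → inner[ltv < 65] → T14
loan_id=10: status='grace' → outer ELSE → other
loan_id=11: status='late' → outer ELSE → other
loan_id=12: status='current' → outer ELSE → other
loan_id=13: status='current' → outer ELSE → other
loan_id=14: status='late' → outer ELSE → other
loan_id=15: status='default' → inner[balance < 49672] → T8
loan_id=16: status='default' → inner[ELSE] → T14
loan_id=17: status='default' → inner[balance < 65350] → T12
loan_id=18: status='default' → inner[balance < 27617] → T4
loan_id=19: status='paid' → inner[ltv < 94] → T3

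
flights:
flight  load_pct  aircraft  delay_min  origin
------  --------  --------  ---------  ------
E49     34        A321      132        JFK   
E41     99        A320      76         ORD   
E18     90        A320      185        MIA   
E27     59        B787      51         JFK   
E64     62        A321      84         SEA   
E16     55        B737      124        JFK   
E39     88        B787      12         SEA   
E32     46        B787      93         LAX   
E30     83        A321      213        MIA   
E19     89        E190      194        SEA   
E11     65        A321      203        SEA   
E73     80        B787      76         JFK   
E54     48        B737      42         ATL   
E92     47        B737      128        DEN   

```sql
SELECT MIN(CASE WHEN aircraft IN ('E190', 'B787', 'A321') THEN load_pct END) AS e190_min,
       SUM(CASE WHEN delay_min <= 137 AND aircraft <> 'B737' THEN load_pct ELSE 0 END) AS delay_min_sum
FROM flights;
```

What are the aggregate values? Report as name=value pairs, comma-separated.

[e190_min: aircraft IN ('E190', 'B787', 'A321')]
flight=E49: ✓ → 34
flight=E41: ✗
flight=E18: ✗
flight=E27: ✓ → 59
flight=E64: ✓ → 62
flight=E16: ✗
flight=E39: ✓ → 88
flight=E32: ✓ → 46
flight=E30: ✓ → 83
flight=E19: ✓ → 89
flight=E11: ✓ → 65
flight=E73: ✓ → 80
flight=E54: ✗
flight=E92: ✗
e190_min = MIN(34, 59, 62, 88, 46, 83, 89, 65, 80) = 34
—
[delay_min_sum: delay_min <= 137 AND aircraft <> 'B737']
flight=E49: ✓ → 34
flight=E41: ✓ → 99
flight=E18: ✗
flight=E27: ✓ → 59
flight=E64: ✓ → 62
flight=E16: ✗
flight=E39: ✓ → 88
flight=E32: ✓ → 46
flight=E30: ✗
flight=E19: ✗
flight=E11: ✗
flight=E73: ✓ → 80
flight=E54: ✗
flight=E92: ✗
delay_min_sum = 34 + 99 + 59 + 62 + 88 + 46 + 80 = 468

e190_min=34, delay_min_sum=468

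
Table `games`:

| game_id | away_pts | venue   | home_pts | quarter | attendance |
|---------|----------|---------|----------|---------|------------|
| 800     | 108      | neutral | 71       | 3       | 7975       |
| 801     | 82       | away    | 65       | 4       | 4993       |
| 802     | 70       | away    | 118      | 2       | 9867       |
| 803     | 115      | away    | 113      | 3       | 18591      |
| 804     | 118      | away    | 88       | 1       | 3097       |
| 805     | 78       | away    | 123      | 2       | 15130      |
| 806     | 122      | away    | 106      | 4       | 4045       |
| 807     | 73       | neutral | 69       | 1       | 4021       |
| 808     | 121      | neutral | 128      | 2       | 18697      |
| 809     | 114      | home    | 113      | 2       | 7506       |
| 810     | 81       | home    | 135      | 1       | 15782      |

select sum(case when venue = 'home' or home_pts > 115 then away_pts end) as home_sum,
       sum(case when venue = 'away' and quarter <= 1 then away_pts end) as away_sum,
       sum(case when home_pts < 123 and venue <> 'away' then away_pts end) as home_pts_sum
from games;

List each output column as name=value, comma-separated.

[home_sum: venue = 'home' or home_pts > 115]
game_id=800: ✗
game_id=801: ✗
game_id=802: ✓ → 70
game_id=803: ✗
game_id=804: ✗
game_id=805: ✓ → 78
game_id=806: ✗
game_id=807: ✗
game_id=808: ✓ → 121
game_id=809: ✓ → 114
game_id=810: ✓ → 81
home_sum = 70 + 78 + 121 + 114 + 81 = 464
—
[away_sum: venue = 'away' and quarter <= 1]
game_id=800: ✗
game_id=801: ✗
game_id=802: ✗
game_id=803: ✗
game_id=804: ✓ → 118
game_id=805: ✗
game_id=806: ✗
game_id=807: ✗
game_id=808: ✗
game_id=809: ✗
game_id=810: ✗
away_sum = 118
—
[home_pts_sum: home_pts < 123 and venue <> 'away']
game_id=800: ✓ → 108
game_id=801: ✗
game_id=802: ✗
game_id=803: ✗
game_id=804: ✗
game_id=805: ✗
game_id=806: ✗
game_id=807: ✓ → 73
game_id=808: ✗
game_id=809: ✓ → 114
game_id=810: ✗
home_pts_sum = 108 + 73 + 114 = 295

home_sum=464, away_sum=118, home_pts_sum=295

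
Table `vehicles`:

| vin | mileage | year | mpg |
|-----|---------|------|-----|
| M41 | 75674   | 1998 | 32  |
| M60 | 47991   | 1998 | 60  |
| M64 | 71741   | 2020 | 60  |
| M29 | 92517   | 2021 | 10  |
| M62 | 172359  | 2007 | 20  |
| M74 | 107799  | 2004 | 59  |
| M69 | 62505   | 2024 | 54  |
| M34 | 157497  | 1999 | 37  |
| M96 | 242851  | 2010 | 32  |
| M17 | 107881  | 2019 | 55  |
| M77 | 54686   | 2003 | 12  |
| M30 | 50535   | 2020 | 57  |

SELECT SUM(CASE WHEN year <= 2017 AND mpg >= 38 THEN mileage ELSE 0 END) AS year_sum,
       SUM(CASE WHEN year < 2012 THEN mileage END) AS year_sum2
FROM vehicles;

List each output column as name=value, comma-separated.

[year_sum: year <= 2017 AND mpg >= 38]
vin=M41: ✗
vin=M60: ✓ → 47991
vin=M64: ✗
vin=M29: ✗
vin=M62: ✗
vin=M74: ✓ → 107799
vin=M69: ✗
vin=M34: ✗
vin=M96: ✗
vin=M17: ✗
vin=M77: ✗
vin=M30: ✗
year_sum = 47991 + 107799 = 155790
—
[year_sum2: year < 2012]
vin=M41: ✓ → 75674
vin=M60: ✓ → 47991
vin=M64: ✗
vin=M29: ✗
vin=M62: ✓ → 172359
vin=M74: ✓ → 107799
vin=M69: ✗
vin=M34: ✓ → 157497
vin=M96: ✓ → 242851
vin=M17: ✗
vin=M77: ✓ → 54686
vin=M30: ✗
year_sum2 = 75674 + 47991 + 172359 + 107799 + 157497 + 242851 + 54686 = 858857

year_sum=155790, year_sum2=858857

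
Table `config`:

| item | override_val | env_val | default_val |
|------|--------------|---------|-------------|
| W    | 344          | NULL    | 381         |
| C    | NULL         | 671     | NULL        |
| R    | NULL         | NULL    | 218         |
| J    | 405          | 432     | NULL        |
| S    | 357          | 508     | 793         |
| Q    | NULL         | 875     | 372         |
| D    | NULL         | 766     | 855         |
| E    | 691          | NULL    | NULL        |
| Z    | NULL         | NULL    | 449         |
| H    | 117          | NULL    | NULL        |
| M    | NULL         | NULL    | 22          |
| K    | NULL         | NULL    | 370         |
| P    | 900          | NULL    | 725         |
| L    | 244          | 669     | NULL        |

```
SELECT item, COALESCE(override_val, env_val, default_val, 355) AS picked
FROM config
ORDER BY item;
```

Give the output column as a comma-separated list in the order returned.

item=C: override_val=NULL, env_val=671 → 671
item=D: override_val=NULL, env_val=766 → 766
item=E: override_val=691 → 691
item=H: override_val=117 → 117
item=J: override_val=405 → 405
item=K: override_val=NULL, env_val=NULL, default_val=370 → 370
item=L: override_val=244 → 244
item=M: override_val=NULL, env_val=NULL, default_val=22 → 22
item=P: override_val=900 → 900
item=Q: override_val=NULL, env_val=875 → 875
item=R: override_val=NULL, env_val=NULL, default_val=218 → 218
item=S: override_val=357 → 357
item=W: override_val=344 → 344
item=Z: override_val=NULL, env_val=NULL, default_val=449 → 449

671, 766, 691, 117, 405, 370, 244, 22, 900, 875, 218, 357, 344, 449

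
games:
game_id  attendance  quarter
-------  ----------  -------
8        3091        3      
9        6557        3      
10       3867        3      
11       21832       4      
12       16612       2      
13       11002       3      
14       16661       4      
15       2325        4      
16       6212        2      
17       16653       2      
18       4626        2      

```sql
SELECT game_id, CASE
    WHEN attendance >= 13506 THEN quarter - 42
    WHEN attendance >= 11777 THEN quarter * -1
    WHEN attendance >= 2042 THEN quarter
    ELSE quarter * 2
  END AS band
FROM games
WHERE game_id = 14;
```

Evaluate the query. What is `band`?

-38

game_id = 14: attendance=16661, quarter=4.
attendance >= 13506 → true → -38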